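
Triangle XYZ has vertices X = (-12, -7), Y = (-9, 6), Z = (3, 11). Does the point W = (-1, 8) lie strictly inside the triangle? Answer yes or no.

Barycentric coordinates of W: (16/141, 9/47, 98/141).
The three coordinates are positive, positive, positive; a point is interior exactly when all three are positive.

yes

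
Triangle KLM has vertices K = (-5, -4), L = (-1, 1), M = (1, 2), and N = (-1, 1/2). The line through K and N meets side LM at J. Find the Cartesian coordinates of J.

(-1/5, 7/5)

Barycentric coordinates of N with respect to KLM: (1/6, 1/2, 1/3).
On side LM the K-coordinate is zero; dropping N's K-weight 1/6 and renormalizing the remaining 1/2 : 1/3 gives weights 3/5, 2/5 on L, M.
J = (3/5)·(-1, 1) + (2/5)·(1, 2) = (-1/5, 7/5).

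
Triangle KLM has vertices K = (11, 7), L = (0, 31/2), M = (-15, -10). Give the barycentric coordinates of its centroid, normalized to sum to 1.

The centroid is the average of the vertices, so each weight is 1/3.

(1/3, 1/3, 1/3)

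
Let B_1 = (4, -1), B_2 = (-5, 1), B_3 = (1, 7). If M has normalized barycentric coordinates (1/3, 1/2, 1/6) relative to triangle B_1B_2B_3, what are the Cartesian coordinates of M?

(-1, 4/3)

M = (1/3)·B_1 + (1/2)·B_2 + (1/6)·B_3.
x-coordinate: (1/3)·4 + (1/2)·(-5) + (1/6)·1 = -1.
y-coordinate: (1/3)·(-1) + (1/2)·1 + (1/6)·7 = 4/3.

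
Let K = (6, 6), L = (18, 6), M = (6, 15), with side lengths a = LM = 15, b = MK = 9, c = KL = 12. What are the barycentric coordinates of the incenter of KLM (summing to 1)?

(5/12, 1/4, 1/3)

The incenter has barycentric coordinates proportional to the opposite side lengths: (15 : 9 : 12).
Normalizing by 15+9+12 = 36 gives (5/12, 1/4, 1/3).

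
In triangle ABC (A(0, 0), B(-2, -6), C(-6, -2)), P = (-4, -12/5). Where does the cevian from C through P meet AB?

(-1, -3)

Barycentric coordinates of P with respect to ABC: (1/5, 1/5, 3/5).
On side AB the C-coordinate is zero; dropping P's C-weight 3/5 and renormalizing the remaining 1/5 : 1/5 gives weights 1/2, 1/2 on A, B.
Q = (1/2)·(0, 0) + (1/2)·(-2, -6) = (-1, -3).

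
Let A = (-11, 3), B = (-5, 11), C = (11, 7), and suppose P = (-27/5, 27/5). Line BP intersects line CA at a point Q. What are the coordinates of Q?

(-11/2, 4)

Barycentric coordinates of P with respect to ABC: (3/5, 1/5, 1/5).
On side CA the B-coordinate is zero; dropping P's B-weight 1/5 and renormalizing the remaining 1/5 : 3/5 gives weights 1/4, 3/4 on C, A.
Q = (1/4)·(11, 7) + (3/4)·(-11, 3) = (-11/2, 4).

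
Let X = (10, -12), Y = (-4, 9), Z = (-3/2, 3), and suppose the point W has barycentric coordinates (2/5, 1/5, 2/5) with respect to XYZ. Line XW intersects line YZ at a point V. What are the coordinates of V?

Line XW meets YZ where the X-coordinate vanishes; zeroing W's X-weight and renormalizing leaves Y, Z-weights 1/5 : 2/5 → (1/3, 2/3).
So V = (1/3)·Y + (2/3)·Z = (-7/3, 5).

(-7/3, 5)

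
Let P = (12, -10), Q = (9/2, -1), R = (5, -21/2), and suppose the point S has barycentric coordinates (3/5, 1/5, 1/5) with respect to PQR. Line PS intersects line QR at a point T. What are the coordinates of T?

Line PS meets QR where the P-coordinate vanishes; zeroing S's P-weight and renormalizing leaves Q, R-weights 1/5 : 1/5 → (1/2, 1/2).
So T = (1/2)·Q + (1/2)·R = (19/4, -23/4).

(19/4, -23/4)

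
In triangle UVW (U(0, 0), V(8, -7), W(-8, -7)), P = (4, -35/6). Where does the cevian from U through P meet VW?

(24/5, -7)

Barycentric coordinates of P with respect to UVW: (1/6, 2/3, 1/6).
On side VW the U-coordinate is zero; dropping P's U-weight 1/6 and renormalizing the remaining 2/3 : 1/6 gives weights 4/5, 1/5 on V, W.
Q = (4/5)·(8, -7) + (1/5)·(-8, -7) = (24/5, -7).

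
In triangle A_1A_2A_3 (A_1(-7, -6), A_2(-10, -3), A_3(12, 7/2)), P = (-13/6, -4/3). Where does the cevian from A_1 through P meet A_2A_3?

(-6/5, -2/5)

Barycentric coordinates of P with respect to A_1A_2A_3: (1/6, 1/2, 1/3).
On side A_2A_3 the A_1-coordinate is zero; dropping P's A_1-weight 1/6 and renormalizing the remaining 1/2 : 1/3 gives weights 3/5, 2/5 on A_2, A_3.
Q = (3/5)·(-10, -3) + (2/5)·(12, 7/2) = (-6/5, -2/5).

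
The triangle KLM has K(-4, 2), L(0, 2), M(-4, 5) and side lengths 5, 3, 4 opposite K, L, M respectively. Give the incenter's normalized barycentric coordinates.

The incenter has barycentric coordinates proportional to the opposite side lengths: (5 : 3 : 4).
Normalizing by 5+3+4 = 12 gives (5/12, 1/4, 1/3).

(5/12, 1/4, 1/3)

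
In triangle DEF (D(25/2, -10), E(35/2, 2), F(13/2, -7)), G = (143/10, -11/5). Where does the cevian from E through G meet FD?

Barycentric coordinates of G with respect to DEF: (1/5, 3/5, 1/5).
On side FD the E-coordinate is zero; dropping G's E-weight 3/5 and renormalizing the remaining 1/5 : 1/5 gives weights 1/2, 1/2 on F, D.
H = (1/2)·(13/2, -7) + (1/2)·(25/2, -10) = (19/2, -17/2).

(19/2, -17/2)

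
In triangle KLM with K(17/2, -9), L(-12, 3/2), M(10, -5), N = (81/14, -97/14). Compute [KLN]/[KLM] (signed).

1/7

[KLM] = ½·((17/2)·(3/2−(-5)) + (-12)·(-5−(-9)) + 10·(-9−(3/2))) = ½·(221/4 − 48 − 105) = -391/8.
[KLN] = ½·((17/2)·(3/2−(-97/14)) + (-12)·(-97/14−(-9)) + (81/14)·(-9−(3/2))) = ½·(1003/14 − 174/7 − 243/4) = -391/56, so the ratio is (-391/56)/(-391/8) = 1/7.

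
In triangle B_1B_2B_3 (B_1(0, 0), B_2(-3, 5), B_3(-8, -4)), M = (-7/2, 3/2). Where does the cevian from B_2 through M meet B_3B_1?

Barycentric coordinates of M with respect to B_1B_2B_3: (1/4, 1/2, 1/4).
On side B_3B_1 the B_2-coordinate is zero; dropping M's B_2-weight 1/2 and renormalizing the remaining 1/4 : 1/4 gives weights 1/2, 1/2 on B_3, B_1.
N = (1/2)·(-8, -4) + (1/2)·(0, 0) = (-4, -2).

(-4, -2)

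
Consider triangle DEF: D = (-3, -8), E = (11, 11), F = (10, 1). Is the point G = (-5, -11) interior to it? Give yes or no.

no

Barycentric coordinates of G: (138/121, -21/121, 4/121).
The three coordinates are positive, negative, positive; a point is interior exactly when all three are positive.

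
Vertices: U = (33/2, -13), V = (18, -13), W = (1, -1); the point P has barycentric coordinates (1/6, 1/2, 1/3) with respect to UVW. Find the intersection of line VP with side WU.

Line VP meets WU where the V-coordinate vanishes; zeroing P's V-weight and renormalizing leaves W, U-weights 1/3 : 1/6 → (2/3, 1/3).
So Q = (2/3)·W + (1/3)·U = (37/6, -5).

(37/6, -5)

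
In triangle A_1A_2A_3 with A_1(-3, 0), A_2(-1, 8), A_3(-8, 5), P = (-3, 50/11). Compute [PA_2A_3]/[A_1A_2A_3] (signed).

[A_1A_2A_3] = ½·((-3)·(8−5) + (-1)·(5−0) + (-8)·(0−8)) = ½·(-9 − 5 + 64) = 25.
[PA_2A_3] = ½·((-3)·(8−5) + (-1)·(5−(50/11)) + (-8)·(50/11−8)) = ½·(-9 − 5/11 + 304/11) = 100/11, so the ratio is (100/11)/25 = 4/11.

4/11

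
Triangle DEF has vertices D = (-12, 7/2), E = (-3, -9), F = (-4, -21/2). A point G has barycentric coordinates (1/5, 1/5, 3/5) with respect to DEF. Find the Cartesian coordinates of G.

G = (1/5)·D + (1/5)·E + (3/5)·F.
x-coordinate: (1/5)·(-12) + (1/5)·(-3) + (3/5)·(-4) = -27/5.
y-coordinate: (1/5)·(7/2) + (1/5)·(-9) + (3/5)·(-21/2) = -37/5.

(-27/5, -37/5)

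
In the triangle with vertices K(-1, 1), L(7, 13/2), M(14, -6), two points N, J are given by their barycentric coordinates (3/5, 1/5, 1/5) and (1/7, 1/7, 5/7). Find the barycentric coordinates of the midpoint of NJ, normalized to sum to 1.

Since both coordinate triples sum to 1, the midpoint's barycentrics are the componentwise average.
(3/5+1/7)/2 = 13/35; similarly 6/35 and 16/35.

(13/35, 6/35, 16/35)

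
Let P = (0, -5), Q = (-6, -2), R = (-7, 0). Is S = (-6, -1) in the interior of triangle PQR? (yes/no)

yes

Barycentric coordinates of S: (1/9, 2/9, 2/3).
The three coordinates are positive, positive, positive; a point is interior exactly when all three are positive.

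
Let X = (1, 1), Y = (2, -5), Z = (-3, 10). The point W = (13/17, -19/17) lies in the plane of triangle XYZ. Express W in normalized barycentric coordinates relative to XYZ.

Signed area of the reference triangle: [XYZ] = ½·(1·(-5−10) + 2·(10−1) + (-3)·(1−(-5))) = ½·(-15 + 18 − 18) = -15/2.
[WYZ] = ½·((13/17)·(-5−10) + 2·(10−(-19/17)) + (-3)·(-19/17−(-5))) = ½·(-195/17 + 378/17 − 198/17) = -15/34, so the X-coordinate is (-15/34)/(-15/2) = 1/17.
[XWZ] = ½·(1·(-19/17−10) + (13/17)·(10−1) + (-3)·(1−(-19/17))) = ½·(-189/17 + 117/17 − 108/17) = -90/17, so the Y-coordinate is 12/17.
[XYW] = ½·(1·(-5−(-19/17)) + 2·(-19/17−1) + (13/17)·(1−(-5))) = ½·(-66/17 − 72/17 + 78/17) = -30/17, so the Z-coordinate is 4/17.

(1/17, 12/17, 4/17)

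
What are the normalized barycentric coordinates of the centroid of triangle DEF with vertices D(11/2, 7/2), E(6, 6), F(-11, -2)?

The centroid is the average of the vertices, so each weight is 1/3.

(1/3, 1/3, 1/3)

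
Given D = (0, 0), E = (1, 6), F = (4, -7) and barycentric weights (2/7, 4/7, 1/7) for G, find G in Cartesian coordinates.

(8/7, 17/7)

G = (2/7)·D + (4/7)·E + (1/7)·F.
x-coordinate: (2/7)·0 + (4/7)·1 + (1/7)·4 = 8/7.
y-coordinate: (2/7)·0 + (4/7)·6 + (1/7)·(-7) = 17/7.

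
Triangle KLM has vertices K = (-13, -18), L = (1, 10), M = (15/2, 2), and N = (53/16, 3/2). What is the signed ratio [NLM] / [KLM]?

[KLM] = ½·((-13)·(10−2) + 1·(2−(-18)) + (15/2)·(-18−10)) = ½·(-104 + 20 − 210) = -147.
[NLM] = ½·((53/16)·(10−2) + 1·(2−(3/2)) + (15/2)·(3/2−10)) = ½·(53/2 + 1/2 − 255/4) = -147/8, so the ratio is (-147/8)/(-147) = 1/8.

1/8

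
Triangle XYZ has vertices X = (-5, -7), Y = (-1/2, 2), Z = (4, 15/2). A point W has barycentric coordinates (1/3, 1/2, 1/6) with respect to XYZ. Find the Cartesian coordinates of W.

W = (1/3)·X + (1/2)·Y + (1/6)·Z.
x-coordinate: (1/3)·(-5) + (1/2)·(-1/2) + (1/6)·4 = -5/4.
y-coordinate: (1/3)·(-7) + (1/2)·2 + (1/6)·(15/2) = -1/12.

(-5/4, -1/12)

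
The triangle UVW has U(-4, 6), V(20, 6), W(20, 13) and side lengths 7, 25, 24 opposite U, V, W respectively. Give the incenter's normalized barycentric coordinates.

The incenter has barycentric coordinates proportional to the opposite side lengths: (7 : 25 : 24).
Normalizing by 7+25+24 = 56 gives (1/8, 25/56, 3/7).

(1/8, 25/56, 3/7)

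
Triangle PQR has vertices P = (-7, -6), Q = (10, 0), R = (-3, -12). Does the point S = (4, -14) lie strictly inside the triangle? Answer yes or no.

Barycentric coordinates of S: (-55/63, 17/63, 101/63).
The three coordinates are negative, positive, positive; a point is interior exactly when all three are positive.

no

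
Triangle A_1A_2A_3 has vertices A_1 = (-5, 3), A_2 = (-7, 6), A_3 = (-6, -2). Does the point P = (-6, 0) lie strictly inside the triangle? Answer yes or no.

Barycentric coordinates of P: (2/13, 2/13, 9/13).
The three coordinates are positive, positive, positive; a point is interior exactly when all three are positive.

yes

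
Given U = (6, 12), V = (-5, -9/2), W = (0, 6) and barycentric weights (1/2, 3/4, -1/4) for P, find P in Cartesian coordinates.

(-3/4, 9/8)

P = (1/2)·U + (3/4)·V + (-1/4)·W.
x-coordinate: (1/2)·6 + (3/4)·(-5) + (-1/4)·0 = -3/4.
y-coordinate: (1/2)·12 + (3/4)·(-9/2) + (-1/4)·6 = 9/8.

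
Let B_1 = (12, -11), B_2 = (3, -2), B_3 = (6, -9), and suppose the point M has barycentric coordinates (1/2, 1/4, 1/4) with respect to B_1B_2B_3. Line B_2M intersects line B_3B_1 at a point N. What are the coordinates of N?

Line B_2M meets B_3B_1 where the B_2-coordinate vanishes; zeroing M's B_2-weight and renormalizing leaves B_3, B_1-weights 1/4 : 1/2 → (1/3, 2/3).
So N = (1/3)·B_3 + (2/3)·B_1 = (10, -31/3).

(10, -31/3)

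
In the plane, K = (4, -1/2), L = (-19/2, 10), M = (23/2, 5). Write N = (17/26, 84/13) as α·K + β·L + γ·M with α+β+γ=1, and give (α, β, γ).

Signed area of the reference triangle: [KLM] = ½·(4·(10−5) + (-19/2)·(5−(-1/2)) + (23/2)·(-1/2−10)) = ½·(20 − 209/4 − 483/4) = -153/2.
[NLM] = ½·((17/26)·(10−5) + (-19/2)·(5−(84/13)) + (23/2)·(84/13−10)) = ½·(85/26 + 361/26 − 529/13) = -153/13, so the K-coordinate is (-153/13)/(-153/2) = 2/13.
[KNM] = ½·(4·(84/13−5) + (17/26)·(5−(-1/2)) + (23/2)·(-1/2−(84/13))) = ½·(76/13 + 187/52 − 4163/52) = -459/13, so the L-coordinate is 6/13.
[KLN] = ½·(4·(10−(84/13)) + (-19/2)·(84/13−(-1/2)) + (17/26)·(-1/2−10)) = ½·(184/13 − 3439/52 − 357/52) = -765/26, so the M-coordinate is 5/13.
Check: 2/13 + 6/13 + 5/13 = 1.

(2/13, 6/13, 5/13)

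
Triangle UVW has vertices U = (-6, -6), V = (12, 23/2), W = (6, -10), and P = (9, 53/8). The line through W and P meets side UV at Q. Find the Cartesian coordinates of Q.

(66/7, 9)

Barycentric coordinates of P with respect to UVW: (1/8, 3/4, 1/8).
On side UV the W-coordinate is zero; dropping P's W-weight 1/8 and renormalizing the remaining 1/8 : 3/4 gives weights 1/7, 6/7 on U, V.
Q = (1/7)·(-6, -6) + (6/7)·(12, 23/2) = (66/7, 9).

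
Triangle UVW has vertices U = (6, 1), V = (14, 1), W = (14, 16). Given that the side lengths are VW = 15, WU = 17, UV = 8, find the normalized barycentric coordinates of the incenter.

(3/8, 17/40, 1/5)

The incenter has barycentric coordinates proportional to the opposite side lengths: (15 : 17 : 8).
Normalizing by 15+17+8 = 40 gives (3/8, 17/40, 1/5).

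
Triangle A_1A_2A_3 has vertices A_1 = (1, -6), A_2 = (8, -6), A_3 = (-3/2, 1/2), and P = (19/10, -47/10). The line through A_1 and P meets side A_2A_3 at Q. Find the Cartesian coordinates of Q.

(13/4, -11/4)

Barycentric coordinates of P with respect to A_1A_2A_3: (3/5, 1/5, 1/5).
On side A_2A_3 the A_1-coordinate is zero; dropping P's A_1-weight 3/5 and renormalizing the remaining 1/5 : 1/5 gives weights 1/2, 1/2 on A_2, A_3.
Q = (1/2)·(8, -6) + (1/2)·(-3/2, 1/2) = (13/4, -11/4).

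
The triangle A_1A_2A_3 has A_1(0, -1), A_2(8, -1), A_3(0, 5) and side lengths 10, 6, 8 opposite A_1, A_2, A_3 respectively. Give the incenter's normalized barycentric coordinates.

The incenter has barycentric coordinates proportional to the opposite side lengths: (10 : 6 : 8).
Normalizing by 10+6+8 = 24 gives (5/12, 1/4, 1/3).

(5/12, 1/4, 1/3)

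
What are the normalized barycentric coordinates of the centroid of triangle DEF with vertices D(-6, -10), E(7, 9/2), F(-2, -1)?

(1/3, 1/3, 1/3)

The centroid is the average of the vertices, so each weight is 1/3.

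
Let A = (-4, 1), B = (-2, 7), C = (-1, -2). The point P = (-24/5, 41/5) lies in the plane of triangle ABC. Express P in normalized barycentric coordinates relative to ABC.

Signed area of the reference triangle: [ABC] = ½·((-4)·(7−(-2)) + (-2)·(-2−1) + (-1)·(1−7)) = ½·(-36 + 6 + 6) = -12.
[PBC] = ½·((-24/5)·(7−(-2)) + (-2)·(-2−(41/5)) + (-1)·(41/5−7)) = ½·(-216/5 + 102/5 − 6/5) = -12, so the A-coordinate is (-12)/(-12) = 1.
[APC] = ½·((-4)·(41/5−(-2)) + (-24/5)·(-2−1) + (-1)·(1−(41/5))) = ½·(-204/5 + 72/5 + 36/5) = -48/5, so the B-coordinate is 4/5.
[ABP] = ½·((-4)·(7−(41/5)) + (-2)·(41/5−1) + (-24/5)·(1−7)) = ½·(24/5 − 72/5 + 144/5) = 48/5, so the C-coordinate is -4/5.

(1, 4/5, -4/5)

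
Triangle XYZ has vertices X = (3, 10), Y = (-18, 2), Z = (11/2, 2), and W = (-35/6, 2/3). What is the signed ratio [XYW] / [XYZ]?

2/3

[XYZ] = ½·(3·(2−2) + (-18)·(2−10) + (11/2)·(10−2)) = ½·(0 + 144 + 44) = 94.
[XYW] = ½·(3·(2−(2/3)) + (-18)·(2/3−10) + (-35/6)·(10−2)) = ½·(4 + 168 − 140/3) = 188/3, so the ratio is (188/3)/94 = 2/3.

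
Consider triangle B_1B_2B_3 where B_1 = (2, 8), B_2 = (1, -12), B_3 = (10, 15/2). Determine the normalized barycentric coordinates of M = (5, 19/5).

Signed area of the reference triangle: [B_1B_2B_3] = ½·(2·(-12−(15/2)) + 1·(15/2−8) + 10·(8−(-12))) = ½·(-39 − 1/2 + 200) = 321/4.
[MB_2B_3] = ½·(5·(-12−(15/2)) + 1·(15/2−(19/5)) + 10·(19/5−(-12))) = ½·(-195/2 + 37/10 + 158) = 321/10, so the B_1-coordinate is (321/10)/(321/4) = 2/5.
[B_1MB_3] = ½·(2·(19/5−(15/2)) + 5·(15/2−8) + 10·(8−(19/5))) = ½·(-37/5 − 5/2 + 42) = 321/20, so the B_2-coordinate is 1/5.
[B_1B_2M] = ½·(2·(-12−(19/5)) + 1·(19/5−8) + 5·(8−(-12))) = ½·(-158/5 − 21/5 + 100) = 321/10, so the B_3-coordinate is 2/5.

(2/5, 1/5, 2/5)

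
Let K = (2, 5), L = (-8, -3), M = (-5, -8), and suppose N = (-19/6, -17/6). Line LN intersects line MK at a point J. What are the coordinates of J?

(-11/5, -14/5)

Barycentric coordinates of N with respect to KLM: (1/3, 1/6, 1/2).
On side MK the L-coordinate is zero; dropping N's L-weight 1/6 and renormalizing the remaining 1/2 : 1/3 gives weights 3/5, 2/5 on M, K.
J = (3/5)·(-5, -8) + (2/5)·(2, 5) = (-11/5, -14/5).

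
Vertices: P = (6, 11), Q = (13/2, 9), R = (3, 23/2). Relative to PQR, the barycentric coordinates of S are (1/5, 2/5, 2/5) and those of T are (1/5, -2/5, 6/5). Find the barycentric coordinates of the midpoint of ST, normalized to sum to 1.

(1/5, 0, 4/5)

Since both coordinate triples sum to 1, the midpoint's barycentrics are the componentwise average.
(1/5+1/5)/2 = 1/5; similarly 0 and 4/5.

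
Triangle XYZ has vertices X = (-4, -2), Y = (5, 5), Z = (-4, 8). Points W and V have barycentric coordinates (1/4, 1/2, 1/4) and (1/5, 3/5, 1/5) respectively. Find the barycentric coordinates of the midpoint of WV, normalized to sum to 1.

(9/40, 11/20, 9/40)

Since both coordinate triples sum to 1, the midpoint's barycentrics are the componentwise average.
(1/4+1/5)/2 = 9/40; similarly 11/20 and 9/40.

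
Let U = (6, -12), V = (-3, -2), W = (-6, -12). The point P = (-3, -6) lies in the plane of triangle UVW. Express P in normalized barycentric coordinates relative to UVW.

(1/10, 3/5, 3/10)

Signed area of the reference triangle: [UVW] = ½·(6·(-2−(-12)) + (-3)·(-12−(-12)) + (-6)·(-12−(-2))) = ½·(60 + 0 + 60) = 60.
[PVW] = ½·((-3)·(-2−(-12)) + (-3)·(-12−(-6)) + (-6)·(-6−(-2))) = ½·(-30 + 18 + 24) = 6, so the U-coordinate is 6/60 = 1/10.
[UPW] = ½·(6·(-6−(-12)) + (-3)·(-12−(-12)) + (-6)·(-12−(-6))) = ½·(36 + 0 + 36) = 36, so the V-coordinate is 3/5.
[UVP] = ½·(6·(-2−(-6)) + (-3)·(-6−(-12)) + (-3)·(-12−(-2))) = ½·(24 − 18 + 30) = 18, so the W-coordinate is 3/10.
Check: 1/10 + 3/5 + 3/10 = 1.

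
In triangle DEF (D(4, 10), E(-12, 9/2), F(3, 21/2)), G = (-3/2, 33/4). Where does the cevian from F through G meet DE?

Barycentric coordinates of G with respect to DEF: (1/2, 1/3, 1/6).
On side DE the F-coordinate is zero; dropping G's F-weight 1/6 and renormalizing the remaining 1/2 : 1/3 gives weights 3/5, 2/5 on D, E.
H = (3/5)·(4, 10) + (2/5)·(-12, 9/2) = (-12/5, 39/5).

(-12/5, 39/5)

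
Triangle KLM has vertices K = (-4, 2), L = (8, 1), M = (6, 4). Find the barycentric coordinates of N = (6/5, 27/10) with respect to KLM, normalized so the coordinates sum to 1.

(1/2, 1/10, 2/5)

Signed area of the reference triangle: [KLM] = ½·((-4)·(1−4) + 8·(4−2) + 6·(2−1)) = ½·(12 + 16 + 6) = 17.
[NLM] = ½·((6/5)·(1−4) + 8·(4−(27/10)) + 6·(27/10−1)) = ½·(-18/5 + 52/5 + 51/5) = 17/2, so the K-coordinate is (17/2)/17 = 1/2.
[KNM] = ½·((-4)·(27/10−4) + (6/5)·(4−2) + 6·(2−(27/10))) = ½·(26/5 + 12/5 − 21/5) = 17/10, so the L-coordinate is 1/10.
[KLN] = ½·((-4)·(1−(27/10)) + 8·(27/10−2) + (6/5)·(2−1)) = ½·(34/5 + 28/5 + 6/5) = 34/5, so the M-coordinate is 2/5.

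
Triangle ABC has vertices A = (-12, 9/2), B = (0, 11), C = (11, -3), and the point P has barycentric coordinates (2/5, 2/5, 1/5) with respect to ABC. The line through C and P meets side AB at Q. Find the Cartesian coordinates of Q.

(-6, 31/4)

Line CP meets AB where the C-coordinate vanishes; zeroing P's C-weight and renormalizing leaves A, B-weights 2/5 : 2/5 → (1/2, 1/2).
So Q = (1/2)·A + (1/2)·B = (-6, 31/4).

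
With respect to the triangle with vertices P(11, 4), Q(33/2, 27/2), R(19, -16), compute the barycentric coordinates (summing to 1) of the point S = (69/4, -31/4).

(1/6, 1/6, 2/3)

Signed area of the reference triangle: [PQR] = ½·(11·(27/2−(-16)) + (33/2)·(-16−4) + 19·(4−(27/2))) = ½·(649/2 − 330 − 361/2) = -93.
[SQR] = ½·((69/4)·(27/2−(-16)) + (33/2)·(-16−(-31/4)) + 19·(-31/4−(27/2))) = ½·(4071/8 − 1089/8 − 1615/4) = -31/2, so the P-coordinate is (-31/2)/(-93) = 1/6.
[PSR] = ½·(11·(-31/4−(-16)) + (69/4)·(-16−4) + 19·(4−(-31/4))) = ½·(363/4 − 345 + 893/4) = -31/2, so the Q-coordinate is 1/6.
[PQS] = ½·(11·(27/2−(-31/4)) + (33/2)·(-31/4−4) + (69/4)·(4−(27/2))) = ½·(935/4 − 1551/8 − 1311/8) = -62, so the R-coordinate is 2/3.
Check: 1/6 + 1/6 + 2/3 = 1.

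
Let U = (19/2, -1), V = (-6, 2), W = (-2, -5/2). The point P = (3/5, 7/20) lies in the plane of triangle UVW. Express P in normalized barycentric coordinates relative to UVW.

Signed area of the reference triangle: [UVW] = ½·((19/2)·(2−(-5/2)) + (-6)·(-5/2−(-1)) + (-2)·(-1−2)) = ½·(171/4 + 9 + 6) = 231/8.
[PVW] = ½·((3/5)·(2−(-5/2)) + (-6)·(-5/2−(7/20)) + (-2)·(7/20−2)) = ½·(27/10 + 171/10 + 33/10) = 231/20, so the U-coordinate is (231/20)/(231/8) = 2/5.
[UPW] = ½·((19/2)·(7/20−(-5/2)) + (3/5)·(-5/2−(-1)) + (-2)·(-1−(7/20))) = ½·(1083/40 − 9/10 + 27/10) = 231/16, so the V-coordinate is 1/2.
[UVP] = ½·((19/2)·(2−(7/20)) + (-6)·(7/20−(-1)) + (3/5)·(-1−2)) = ½·(627/40 − 81/10 − 9/5) = 231/80, so the W-coordinate is 1/10.

(2/5, 1/2, 1/10)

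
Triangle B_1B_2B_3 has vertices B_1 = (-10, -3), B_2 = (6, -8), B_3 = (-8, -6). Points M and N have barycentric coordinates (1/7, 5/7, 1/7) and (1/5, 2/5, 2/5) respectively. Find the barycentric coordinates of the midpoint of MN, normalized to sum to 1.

(6/35, 39/70, 19/70)

Since both coordinate triples sum to 1, the midpoint's barycentrics are the componentwise average.
(1/7+1/5)/2 = 6/35; similarly 39/70 and 19/70.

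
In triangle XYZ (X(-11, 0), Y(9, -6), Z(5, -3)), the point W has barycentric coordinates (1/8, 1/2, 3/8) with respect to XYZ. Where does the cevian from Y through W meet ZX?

Line YW meets ZX where the Y-coordinate vanishes; zeroing W's Y-weight and renormalizing leaves Z, X-weights 3/8 : 1/8 → (3/4, 1/4).
So V = (3/4)·Z + (1/4)·X = (1, -9/4).

(1, -9/4)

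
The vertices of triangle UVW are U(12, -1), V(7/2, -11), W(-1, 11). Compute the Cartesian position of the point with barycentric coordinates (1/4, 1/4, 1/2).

(27/8, 5/2)

P = (1/4)·U + (1/4)·V + (1/2)·W.
x-coordinate: (1/4)·12 + (1/4)·(7/2) + (1/2)·(-1) = 27/8.
y-coordinate: (1/4)·(-1) + (1/4)·(-11) + (1/2)·11 = 5/2.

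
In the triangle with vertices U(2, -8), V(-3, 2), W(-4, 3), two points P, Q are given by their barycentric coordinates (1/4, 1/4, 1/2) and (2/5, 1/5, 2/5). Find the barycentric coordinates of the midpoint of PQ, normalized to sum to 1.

Since both coordinate triples sum to 1, the midpoint's barycentrics are the componentwise average.
(1/4+2/5)/2 = 13/40; similarly 9/40 and 9/20.

(13/40, 9/40, 9/20)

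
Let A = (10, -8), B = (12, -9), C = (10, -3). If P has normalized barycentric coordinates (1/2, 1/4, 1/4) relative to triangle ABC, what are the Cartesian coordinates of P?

P = (1/2)·A + (1/4)·B + (1/4)·C.
x-coordinate: (1/2)·10 + (1/4)·12 + (1/4)·10 = 21/2.
y-coordinate: (1/2)·(-8) + (1/4)·(-9) + (1/4)·(-3) = -7.

(21/2, -7)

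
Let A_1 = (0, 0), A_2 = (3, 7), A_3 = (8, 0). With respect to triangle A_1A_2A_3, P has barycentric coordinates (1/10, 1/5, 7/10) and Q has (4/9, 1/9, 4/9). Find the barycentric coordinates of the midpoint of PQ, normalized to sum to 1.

(49/180, 7/45, 103/180)

Since both coordinate triples sum to 1, the midpoint's barycentrics are the componentwise average.
(1/10+4/9)/2 = 49/180; similarly 7/45 and 103/180.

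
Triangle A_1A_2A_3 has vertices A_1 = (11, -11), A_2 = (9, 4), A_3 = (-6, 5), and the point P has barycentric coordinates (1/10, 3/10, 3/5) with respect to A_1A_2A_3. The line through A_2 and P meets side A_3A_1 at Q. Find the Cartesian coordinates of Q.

Line A_2P meets A_3A_1 where the A_2-coordinate vanishes; zeroing P's A_2-weight and renormalizing leaves A_3, A_1-weights 3/5 : 1/10 → (6/7, 1/7).
So Q = (6/7)·A_3 + (1/7)·A_1 = (-25/7, 19/7).

(-25/7, 19/7)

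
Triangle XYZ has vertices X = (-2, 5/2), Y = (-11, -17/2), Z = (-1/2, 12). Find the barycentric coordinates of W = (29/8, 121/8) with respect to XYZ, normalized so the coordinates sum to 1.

Signed area of the reference triangle: [XYZ] = ½·((-2)·(-17/2−12) + (-11)·(12−(5/2)) + (-1/2)·(5/2−(-17/2))) = ½·(41 − 209/2 − 11/2) = -69/2.
[WYZ] = ½·((29/8)·(-17/2−12) + (-11)·(12−(121/8)) + (-1/2)·(121/8−(-17/2))) = ½·(-1189/16 + 275/8 − 189/16) = -207/8, so the X-coordinate is (-207/8)/(-69/2) = 3/4.
[XWZ] = ½·((-2)·(121/8−12) + (29/8)·(12−(5/2)) + (-1/2)·(5/2−(121/8))) = ½·(-25/4 + 551/16 + 101/16) = 69/4, so the Y-coordinate is -1/2.
[XYW] = ½·((-2)·(-17/2−(121/8)) + (-11)·(121/8−(5/2)) + (29/8)·(5/2−(-17/2))) = ½·(189/4 − 1111/8 + 319/8) = -207/8, so the Z-coordinate is 3/4.

(3/4, -1/2, 3/4)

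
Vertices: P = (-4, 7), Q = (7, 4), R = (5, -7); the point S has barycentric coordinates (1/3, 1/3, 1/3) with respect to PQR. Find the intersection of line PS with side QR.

Line PS meets QR where the P-coordinate vanishes; zeroing S's P-weight and renormalizing leaves Q, R-weights 1/3 : 1/3 → (1/2, 1/2).
So T = (1/2)·Q + (1/2)·R = (6, -3/2).

(6, -3/2)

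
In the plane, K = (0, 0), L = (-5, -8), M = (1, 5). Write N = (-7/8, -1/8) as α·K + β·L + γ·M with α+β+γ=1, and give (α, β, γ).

(3/8, 1/4, 3/8)

Signed area of the reference triangle: [KLM] = ½·(0·(-8−5) + (-5)·(5−0) + 1·(0−(-8))) = ½·(0 − 25 + 8) = -17/2.
[NLM] = ½·((-7/8)·(-8−5) + (-5)·(5−(-1/8)) + 1·(-1/8−(-8))) = ½·(91/8 − 205/8 + 63/8) = -51/16, so the K-coordinate is (-51/16)/(-17/2) = 3/8.
[KNM] = ½·(0·(-1/8−5) + (-7/8)·(5−0) + 1·(0−(-1/8))) = ½·(0 − 35/8 + 1/8) = -17/8, so the L-coordinate is 1/4.
[KLN] = ½·(0·(-8−(-1/8)) + (-5)·(-1/8−0) + (-7/8)·(0−(-8))) = ½·(0 + 5/8 − 7) = -51/16, so the M-coordinate is 3/8.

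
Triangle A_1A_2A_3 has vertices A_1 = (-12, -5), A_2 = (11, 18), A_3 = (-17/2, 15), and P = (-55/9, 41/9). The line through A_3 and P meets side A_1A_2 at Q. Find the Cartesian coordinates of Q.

(-38/7, 11/7)

Barycentric coordinates of P with respect to A_1A_2A_3: (5/9, 2/9, 2/9).
On side A_1A_2 the A_3-coordinate is zero; dropping P's A_3-weight 2/9 and renormalizing the remaining 5/9 : 2/9 gives weights 5/7, 2/7 on A_1, A_2.
Q = (5/7)·(-12, -5) + (2/7)·(11, 18) = (-38/7, 11/7).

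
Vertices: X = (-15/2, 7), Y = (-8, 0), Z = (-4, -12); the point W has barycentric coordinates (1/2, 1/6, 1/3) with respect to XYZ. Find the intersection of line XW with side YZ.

Line XW meets YZ where the X-coordinate vanishes; zeroing W's X-weight and renormalizing leaves Y, Z-weights 1/6 : 1/3 → (1/3, 2/3).
So V = (1/3)·Y + (2/3)·Z = (-16/3, -8).

(-16/3, -8)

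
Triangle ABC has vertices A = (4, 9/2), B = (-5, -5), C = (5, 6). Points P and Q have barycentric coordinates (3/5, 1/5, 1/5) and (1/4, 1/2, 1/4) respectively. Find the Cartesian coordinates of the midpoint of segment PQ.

(43/40, 121/80)

Barycentric coordinates of the midpoint are the average: (17/40, 7/20, 9/40).
Converting: (17/40)·A + (7/20)·B + (9/40)·C = (43/40, 121/80).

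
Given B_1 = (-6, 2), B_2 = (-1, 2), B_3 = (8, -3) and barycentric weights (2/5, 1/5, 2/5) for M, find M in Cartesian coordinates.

(3/5, 0)

M = (2/5)·B_1 + (1/5)·B_2 + (2/5)·B_3.
x-coordinate: (2/5)·(-6) + (1/5)·(-1) + (2/5)·8 = 3/5.
y-coordinate: (2/5)·2 + (1/5)·2 + (2/5)·(-3) = 0.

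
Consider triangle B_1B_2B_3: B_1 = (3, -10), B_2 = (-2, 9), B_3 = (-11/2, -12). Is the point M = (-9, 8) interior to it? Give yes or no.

Barycentric coordinates of M: (-41/49, 354/343, 276/343).
The three coordinates are negative, positive, positive; a point is interior exactly when all three are positive.

no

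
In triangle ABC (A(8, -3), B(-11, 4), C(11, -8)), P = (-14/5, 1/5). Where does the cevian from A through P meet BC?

Barycentric coordinates of P with respect to ABC: (1/5, 3/5, 1/5).
On side BC the A-coordinate is zero; dropping P's A-weight 1/5 and renormalizing the remaining 3/5 : 1/5 gives weights 3/4, 1/4 on B, C.
Q = (3/4)·(-11, 4) + (1/4)·(11, -8) = (-11/2, 1).

(-11/2, 1)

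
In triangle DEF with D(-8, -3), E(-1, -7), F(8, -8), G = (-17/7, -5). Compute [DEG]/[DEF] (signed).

2/7

[DEF] = ½·((-8)·(-7−(-8)) + (-1)·(-8−(-3)) + 8·(-3−(-7))) = ½·(-8 + 5 + 32) = 29/2.
[DEG] = ½·((-8)·(-7−(-5)) + (-1)·(-5−(-3)) + (-17/7)·(-3−(-7))) = ½·(16 + 2 − 68/7) = 29/7, so the ratio is (29/7)/(29/2) = 2/7.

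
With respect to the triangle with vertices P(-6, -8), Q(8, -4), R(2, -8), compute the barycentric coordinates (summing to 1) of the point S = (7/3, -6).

Signed area of the reference triangle: [PQR] = ½·((-6)·(-4−(-8)) + 8·(-8−(-8)) + 2·(-8−(-4))) = ½·(-24 + 0 − 8) = -16.
[SQR] = ½·((7/3)·(-4−(-8)) + 8·(-8−(-6)) + 2·(-6−(-4))) = ½·(28/3 − 16 − 4) = -16/3, so the P-coordinate is (-16/3)/(-16) = 1/3.
[PSR] = ½·((-6)·(-6−(-8)) + (7/3)·(-8−(-8)) + 2·(-8−(-6))) = ½·(-12 + 0 − 4) = -8, so the Q-coordinate is 1/2.
[PQS] = ½·((-6)·(-4−(-6)) + 8·(-6−(-8)) + (7/3)·(-8−(-4))) = ½·(-12 + 16 − 28/3) = -8/3, so the R-coordinate is 1/6.
Check: 1/3 + 1/2 + 1/6 = 1.

(1/3, 1/2, 1/6)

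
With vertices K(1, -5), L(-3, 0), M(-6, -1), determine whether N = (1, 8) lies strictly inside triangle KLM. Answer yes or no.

no

Barycentric coordinates of N: (-20/19, 91/19, -52/19).
The three coordinates are negative, positive, negative; a point is interior exactly when all three are positive.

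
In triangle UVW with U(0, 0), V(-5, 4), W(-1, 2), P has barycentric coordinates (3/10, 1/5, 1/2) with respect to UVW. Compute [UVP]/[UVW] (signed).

1/2

The signed ratio [UVP]/[UVW] equals the barycentric coordinate of P at vertex W, which is 1/2.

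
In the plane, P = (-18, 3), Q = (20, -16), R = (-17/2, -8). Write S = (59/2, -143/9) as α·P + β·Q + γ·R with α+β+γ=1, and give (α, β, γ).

Signed area of the reference triangle: [PQR] = ½·((-18)·(-16−(-8)) + 20·(-8−3) + (-17/2)·(3−(-16))) = ½·(144 − 220 − 323/2) = -475/4.
[SQR] = ½·((59/2)·(-16−(-8)) + 20·(-8−(-143/9)) + (-17/2)·(-143/9−(-16))) = ½·(-236 + 1420/9 − 17/18) = -475/12, so the P-coordinate is (-475/12)/(-475/4) = 1/3.
[PSR] = ½·((-18)·(-143/9−(-8)) + (59/2)·(-8−3) + (-17/2)·(3−(-143/9))) = ½·(142 − 649/2 − 1445/9) = -6175/36, so the Q-coordinate is 13/9.
[PQS] = ½·((-18)·(-16−(-143/9)) + 20·(-143/9−3) + (59/2)·(3−(-16))) = ½·(2 − 3400/9 + 1121/2) = 3325/36, so the R-coordinate is -7/9.

(1/3, 13/9, -7/9)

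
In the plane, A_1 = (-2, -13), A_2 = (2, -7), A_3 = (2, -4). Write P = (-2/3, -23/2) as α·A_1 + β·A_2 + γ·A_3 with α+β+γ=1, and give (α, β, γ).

Signed area of the reference triangle: [A_1A_2A_3] = ½·((-2)·(-7−(-4)) + 2·(-4−(-13)) + 2·(-13−(-7))) = ½·(6 + 18 − 12) = 6.
[PA_2A_3] = ½·((-2/3)·(-7−(-4)) + 2·(-4−(-23/2)) + 2·(-23/2−(-7))) = ½·(2 + 15 − 9) = 4, so the A_1-coordinate is 4/6 = 2/3.
[A_1PA_3] = ½·((-2)·(-23/2−(-4)) + (-2/3)·(-4−(-13)) + 2·(-13−(-23/2))) = ½·(15 − 6 − 3) = 3, so the A_2-coordinate is 1/2.
[A_1A_2P] = ½·((-2)·(-7−(-23/2)) + 2·(-23/2−(-13)) + (-2/3)·(-13−(-7))) = ½·(-9 + 3 + 4) = -1, so the A_3-coordinate is -1/6.

(2/3, 1/2, -1/6)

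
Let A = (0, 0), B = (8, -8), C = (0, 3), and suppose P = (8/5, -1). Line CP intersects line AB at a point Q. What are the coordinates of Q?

(2, -2)

Barycentric coordinates of P with respect to ABC: (3/5, 1/5, 1/5).
On side AB the C-coordinate is zero; dropping P's C-weight 1/5 and renormalizing the remaining 3/5 : 1/5 gives weights 3/4, 1/4 on A, B.
Q = (3/4)·(0, 0) + (1/4)·(8, -8) = (2, -2).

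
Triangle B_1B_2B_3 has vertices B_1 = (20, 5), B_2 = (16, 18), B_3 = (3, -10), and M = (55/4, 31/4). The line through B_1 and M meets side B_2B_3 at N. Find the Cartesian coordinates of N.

(35/3, 26/3)

Barycentric coordinates of M with respect to B_1B_2B_3: (1/4, 1/2, 1/4).
On side B_2B_3 the B_1-coordinate is zero; dropping M's B_1-weight 1/4 and renormalizing the remaining 1/2 : 1/4 gives weights 2/3, 1/3 on B_2, B_3.
N = (2/3)·(16, 18) + (1/3)·(3, -10) = (35/3, 26/3).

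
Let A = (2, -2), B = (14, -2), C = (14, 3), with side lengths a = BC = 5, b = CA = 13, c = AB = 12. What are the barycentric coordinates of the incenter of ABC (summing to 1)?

(1/6, 13/30, 2/5)

The incenter has barycentric coordinates proportional to the opposite side lengths: (5 : 13 : 12).
Normalizing by 5+13+12 = 30 gives (1/6, 13/30, 2/5).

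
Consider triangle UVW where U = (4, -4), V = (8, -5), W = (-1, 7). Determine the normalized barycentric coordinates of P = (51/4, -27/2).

Signed area of the reference triangle: [UVW] = ½·(4·(-5−7) + 8·(7−(-4)) + (-1)·(-4−(-5))) = ½·(-48 + 88 − 1) = 39/2.
[PVW] = ½·((51/4)·(-5−7) + 8·(7−(-27/2)) + (-1)·(-27/2−(-5))) = ½·(-153 + 164 + 17/2) = 39/4, so the U-coordinate is (39/4)/(39/2) = 1/2.
[UPW] = ½·(4·(-27/2−7) + (51/4)·(7−(-4)) + (-1)·(-4−(-27/2))) = ½·(-82 + 561/4 − 19/2) = 195/8, so the V-coordinate is 5/4.
[UVP] = ½·(4·(-5−(-27/2)) + 8·(-27/2−(-4)) + (51/4)·(-4−(-5))) = ½·(34 − 76 + 51/4) = -117/8, so the W-coordinate is -3/4.

(1/2, 5/4, -3/4)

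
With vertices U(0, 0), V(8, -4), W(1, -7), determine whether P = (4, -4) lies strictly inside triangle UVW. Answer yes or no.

Barycentric coordinates of P: (3/13, 6/13, 4/13).
The three coordinates are positive, positive, positive; a point is interior exactly when all three are positive.

yes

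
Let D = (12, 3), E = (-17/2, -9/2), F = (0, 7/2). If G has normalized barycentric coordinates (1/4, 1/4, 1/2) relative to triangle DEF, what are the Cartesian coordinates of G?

(7/8, 11/8)

G = (1/4)·D + (1/4)·E + (1/2)·F.
x-coordinate: (1/4)·12 + (1/4)·(-17/2) + (1/2)·0 = 7/8.
y-coordinate: (1/4)·3 + (1/4)·(-9/2) + (1/2)·(7/2) = 11/8.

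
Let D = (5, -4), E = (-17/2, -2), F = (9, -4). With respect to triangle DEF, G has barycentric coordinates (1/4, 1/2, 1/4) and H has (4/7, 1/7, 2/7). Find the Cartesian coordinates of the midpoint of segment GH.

Barycentric coordinates of the midpoint are the average: (23/56, 9/28, 15/56).
Converting: (23/56)·D + (9/28)·E + (15/56)·F = (97/56, -47/14).

(97/56, -47/14)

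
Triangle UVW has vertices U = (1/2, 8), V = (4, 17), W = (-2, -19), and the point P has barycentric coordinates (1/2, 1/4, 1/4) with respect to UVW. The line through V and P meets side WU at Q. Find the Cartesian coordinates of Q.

(-1/3, -1)

Line VP meets WU where the V-coordinate vanishes; zeroing P's V-weight and renormalizing leaves W, U-weights 1/4 : 1/2 → (1/3, 2/3).
So Q = (1/3)·W + (2/3)·U = (-1/3, -1).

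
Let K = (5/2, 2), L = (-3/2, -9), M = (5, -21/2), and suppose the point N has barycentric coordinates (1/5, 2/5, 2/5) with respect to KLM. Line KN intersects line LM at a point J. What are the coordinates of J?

(7/4, -39/4)

Line KN meets LM where the K-coordinate vanishes; zeroing N's K-weight and renormalizing leaves L, M-weights 2/5 : 2/5 → (1/2, 1/2).
So J = (1/2)·L + (1/2)·M = (7/4, -39/4).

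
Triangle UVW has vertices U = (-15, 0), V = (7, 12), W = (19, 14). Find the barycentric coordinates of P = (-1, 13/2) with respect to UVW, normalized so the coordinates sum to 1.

Signed area of the reference triangle: [UVW] = ½·((-15)·(12−14) + 7·(14−0) + 19·(0−12)) = ½·(30 + 98 − 228) = -50.
[PVW] = ½·((-1)·(12−14) + 7·(14−(13/2)) + 19·(13/2−12)) = ½·(2 + 105/2 − 209/2) = -25, so the U-coordinate is (-25)/(-50) = 1/2.
[UPW] = ½·((-15)·(13/2−14) + (-1)·(14−0) + 19·(0−(13/2))) = ½·(225/2 − 14 − 247/2) = -25/2, so the V-coordinate is 1/4.
[UVP] = ½·((-15)·(12−(13/2)) + 7·(13/2−0) + (-1)·(0−12)) = ½·(-165/2 + 91/2 + 12) = -25/2, so the W-coordinate is 1/4.

(1/2, 1/4, 1/4)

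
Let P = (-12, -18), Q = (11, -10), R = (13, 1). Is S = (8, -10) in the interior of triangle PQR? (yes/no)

yes

Barycentric coordinates of S: (11/79, 60/79, 8/79).
The three coordinates are positive, positive, positive; a point is interior exactly when all three are positive.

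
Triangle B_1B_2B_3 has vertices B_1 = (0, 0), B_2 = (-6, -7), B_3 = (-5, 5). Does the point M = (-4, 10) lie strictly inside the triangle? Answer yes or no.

Barycentric coordinates of M: (7/65, -6/13, 88/65).
The three coordinates are positive, negative, positive; a point is interior exactly when all three are positive.

no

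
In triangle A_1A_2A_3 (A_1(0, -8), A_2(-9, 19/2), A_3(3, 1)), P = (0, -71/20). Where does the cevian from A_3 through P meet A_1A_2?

Barycentric coordinates of P with respect to A_1A_2A_3: (3/5, 1/10, 3/10).
On side A_1A_2 the A_3-coordinate is zero; dropping P's A_3-weight 3/10 and renormalizing the remaining 3/5 : 1/10 gives weights 6/7, 1/7 on A_1, A_2.
Q = (6/7)·(0, -8) + (1/7)·(-9, 19/2) = (-9/7, -11/2).

(-9/7, -11/2)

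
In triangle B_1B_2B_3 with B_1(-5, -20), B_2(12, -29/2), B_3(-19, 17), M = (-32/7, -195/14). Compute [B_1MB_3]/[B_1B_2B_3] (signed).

1/7

[B_1B_2B_3] = ½·((-5)·(-29/2−17) + 12·(17−(-20)) + (-19)·(-20−(-29/2))) = ½·(315/2 + 444 + 209/2) = 353.
[B_1MB_3] = ½·((-5)·(-195/14−17) + (-32/7)·(17−(-20)) + (-19)·(-20−(-195/14))) = ½·(2165/14 − 1184/7 + 1615/14) = 353/7, so the ratio is (353/7)/353 = 1/7.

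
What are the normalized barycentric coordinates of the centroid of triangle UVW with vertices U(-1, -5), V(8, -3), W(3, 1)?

The centroid is the average of the vertices, so each weight is 1/3.

(1/3, 1/3, 1/3)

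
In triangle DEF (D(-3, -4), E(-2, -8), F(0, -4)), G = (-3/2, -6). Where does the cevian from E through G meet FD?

(-1, -4)

Barycentric coordinates of G with respect to DEF: (1/6, 1/2, 1/3).
On side FD the E-coordinate is zero; dropping G's E-weight 1/2 and renormalizing the remaining 1/3 : 1/6 gives weights 2/3, 1/3 on F, D.
H = (2/3)·(0, -4) + (1/3)·(-3, -4) = (-1, -4).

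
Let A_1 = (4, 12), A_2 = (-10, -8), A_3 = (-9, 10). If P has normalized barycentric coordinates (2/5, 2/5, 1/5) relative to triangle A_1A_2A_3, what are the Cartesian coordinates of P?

(-21/5, 18/5)

P = (2/5)·A_1 + (2/5)·A_2 + (1/5)·A_3.
x-coordinate: (2/5)·4 + (2/5)·(-10) + (1/5)·(-9) = -21/5.
y-coordinate: (2/5)·12 + (2/5)·(-8) + (1/5)·10 = 18/5.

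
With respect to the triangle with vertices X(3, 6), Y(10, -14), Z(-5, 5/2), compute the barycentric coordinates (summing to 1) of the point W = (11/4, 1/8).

(1/2, 1/4, 1/4)

Signed area of the reference triangle: [XYZ] = ½·(3·(-14−(5/2)) + 10·(5/2−6) + (-5)·(6−(-14))) = ½·(-99/2 − 35 − 100) = -369/4.
[WYZ] = ½·((11/4)·(-14−(5/2)) + 10·(5/2−(1/8)) + (-5)·(1/8−(-14))) = ½·(-363/8 + 95/4 − 565/8) = -369/8, so the X-coordinate is (-369/8)/(-369/4) = 1/2.
[XWZ] = ½·(3·(1/8−(5/2)) + (11/4)·(5/2−6) + (-5)·(6−(1/8))) = ½·(-57/8 − 77/8 − 235/8) = -369/16, so the Y-coordinate is 1/4.
[XYW] = ½·(3·(-14−(1/8)) + 10·(1/8−6) + (11/4)·(6−(-14))) = ½·(-339/8 − 235/4 + 55) = -369/16, so the Z-coordinate is 1/4.
Check: 1/2 + 1/4 + 1/4 = 1.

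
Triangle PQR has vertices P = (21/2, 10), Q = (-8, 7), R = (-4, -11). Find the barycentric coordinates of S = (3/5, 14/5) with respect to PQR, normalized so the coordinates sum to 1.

Signed area of the reference triangle: [PQR] = ½·((21/2)·(7−(-11)) + (-8)·(-11−10) + (-4)·(10−7)) = ½·(189 + 168 − 12) = 345/2.
[SQR] = ½·((3/5)·(7−(-11)) + (-8)·(-11−(14/5)) + (-4)·(14/5−7)) = ½·(54/5 + 552/5 + 84/5) = 69, so the P-coordinate is 69/(345/2) = 2/5.
[PSR] = ½·((21/2)·(14/5−(-11)) + (3/5)·(-11−10) + (-4)·(10−(14/5))) = ½·(1449/10 − 63/5 − 144/5) = 207/4, so the Q-coordinate is 3/10.
[PQS] = ½·((21/2)·(7−(14/5)) + (-8)·(14/5−10) + (3/5)·(10−7)) = ½·(441/10 + 288/5 + 9/5) = 207/4, so the R-coordinate is 3/10.

(2/5, 3/10, 3/10)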